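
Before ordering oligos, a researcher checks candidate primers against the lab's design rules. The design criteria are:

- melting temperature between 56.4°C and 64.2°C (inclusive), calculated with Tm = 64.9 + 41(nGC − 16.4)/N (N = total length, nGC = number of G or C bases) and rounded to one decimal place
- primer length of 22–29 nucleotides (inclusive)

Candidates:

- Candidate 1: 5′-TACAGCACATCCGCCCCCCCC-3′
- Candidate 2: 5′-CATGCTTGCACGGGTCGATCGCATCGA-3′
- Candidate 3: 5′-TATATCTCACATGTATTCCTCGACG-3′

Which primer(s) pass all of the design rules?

Candidate 1 (21 nt, A=4 T=2 G=2 C=13): Tm = 64.9 + 41·(15 − 16.4)/21 = 62.2°C ✓; length 21, outside 22–29 ✗ — fails.
Candidate 2 (27 nt, A=5 T=6 G=8 C=8): Tm = 64.9 + 41·(16 − 16.4)/27 = 64.3°C, outside 56.4–64.2°C ✗; length 27 ✓ — fails.
Candidate 3 (25 nt, A=6 T=9 G=3 C=7): Tm = 64.9 + 41·(10 − 16.4)/25 = 54.4°C, outside 56.4–64.2°C ✗; length 25 ✓ — fails.

None of the candidates satisfy all criteria.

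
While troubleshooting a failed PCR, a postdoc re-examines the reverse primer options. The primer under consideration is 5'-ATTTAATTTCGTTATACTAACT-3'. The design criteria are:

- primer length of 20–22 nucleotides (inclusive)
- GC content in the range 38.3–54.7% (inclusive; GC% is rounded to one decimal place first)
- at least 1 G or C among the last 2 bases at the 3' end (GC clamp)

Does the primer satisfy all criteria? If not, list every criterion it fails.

Base counts: A=7, T=11, G=1, C=3 (length 22).
length: length 22 ✓
GC content: GC 4/22 = 18.2%, outside 38.3–54.7% ✗
GC clamp: 3' end CT has 1 G/C ✓

Fails: GC content.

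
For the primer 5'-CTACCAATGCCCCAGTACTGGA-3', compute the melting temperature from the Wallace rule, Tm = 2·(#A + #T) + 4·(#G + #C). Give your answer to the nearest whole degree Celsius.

Base counts: A=6, T=4, G=4, C=8 (length 22).
Tm = 2·(6+4) + 4·(4+8) = 2·10 + 4·12 = 20 + 48 = 68°C.

68°C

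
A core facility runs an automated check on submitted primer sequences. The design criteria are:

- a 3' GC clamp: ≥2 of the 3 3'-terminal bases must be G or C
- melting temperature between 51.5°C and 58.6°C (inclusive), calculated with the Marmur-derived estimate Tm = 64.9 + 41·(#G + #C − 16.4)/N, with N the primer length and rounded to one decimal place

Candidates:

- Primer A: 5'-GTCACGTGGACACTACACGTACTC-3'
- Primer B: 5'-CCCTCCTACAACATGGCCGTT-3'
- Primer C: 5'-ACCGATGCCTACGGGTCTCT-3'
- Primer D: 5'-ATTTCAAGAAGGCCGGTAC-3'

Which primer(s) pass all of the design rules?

None of the candidates satisfy all criteria.

Primer A (24 nt, A=6 T=5 G=5 C=8): 3' end CTC has 2 G/C ✓; Tm = 64.9 + 41·(13 − 16.4)/24 = 59.1°C, outside 51.5–58.6°C ✗ — fails.
Primer B (21 nt, A=4 T=5 G=3 C=9): 3' end GTT has 1 G/C, need ≥2 ✗; Tm = 64.9 + 41·(12 − 16.4)/21 = 56.3°C ✓ — fails.
Primer C (20 nt, A=3 T=5 G=5 C=7): 3' end TCT has 1 G/C, need ≥2 ✗; Tm = 64.9 + 41·(12 − 16.4)/20 = 55.9°C ✓ — fails.
Primer D (19 nt, A=6 T=4 G=5 C=4): 3' end TAC has 1 G/C, need ≥2 ✗; Tm = 64.9 + 41·(9 − 16.4)/19 = 48.9°C, outside 51.5–58.6°C ✗ — fails.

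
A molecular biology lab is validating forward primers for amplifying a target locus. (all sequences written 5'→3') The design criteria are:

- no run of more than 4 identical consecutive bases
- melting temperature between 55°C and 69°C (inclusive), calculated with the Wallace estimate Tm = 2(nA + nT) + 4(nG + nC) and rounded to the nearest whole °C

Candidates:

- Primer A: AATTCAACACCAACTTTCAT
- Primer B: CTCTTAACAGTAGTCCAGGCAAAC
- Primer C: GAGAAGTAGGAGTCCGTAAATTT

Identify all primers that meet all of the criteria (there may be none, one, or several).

Primer A (20 nt, A=8 T=6 G=0 C=6): longest run = 3 ✓; Tm = 2·14 + 4·6 = 52°C, outside 55–69°C ✗ — fails.
Primer B (24 nt, A=8 T=5 G=4 C=7): longest run = 3 ✓; Tm = 2·13 + 4·11 = 70°C, outside 55–69°C ✗ — fails.
Primer C (23 nt, A=8 T=6 G=7 C=2): longest run = 3 ✓; Tm = 2·14 + 4·9 = 64°C ✓ — passes.

Primer C only.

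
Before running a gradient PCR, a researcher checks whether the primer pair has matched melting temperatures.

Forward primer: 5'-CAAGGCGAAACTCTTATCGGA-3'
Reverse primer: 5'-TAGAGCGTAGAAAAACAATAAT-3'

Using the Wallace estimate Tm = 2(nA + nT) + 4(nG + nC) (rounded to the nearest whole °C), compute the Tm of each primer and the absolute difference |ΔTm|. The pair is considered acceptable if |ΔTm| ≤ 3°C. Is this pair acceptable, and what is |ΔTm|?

Forward: A=7 T=4 G=5 C=5 → Tm = 2·11 + 4·10 = 62°C.
Reverse: A=12 T=4 G=4 C=2 → Tm = 2·16 + 4·6 = 56°C.
|ΔTm| = |62 − 56| = 6°C, > 3°C.

|ΔTm| = 6°C; the pair is not acceptable.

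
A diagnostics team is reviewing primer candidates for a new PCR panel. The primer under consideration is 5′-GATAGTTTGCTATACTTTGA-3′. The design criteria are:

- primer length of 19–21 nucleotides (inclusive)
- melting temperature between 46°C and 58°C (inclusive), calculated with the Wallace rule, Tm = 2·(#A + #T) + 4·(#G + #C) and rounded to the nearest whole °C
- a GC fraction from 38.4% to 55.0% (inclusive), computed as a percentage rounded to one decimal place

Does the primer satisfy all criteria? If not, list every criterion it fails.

Base counts: A=5, T=9, G=4, C=2 (length 20).
length: length 20 ✓
Tm: Tm = 2·14 + 4·6 = 52°C ✓
GC content: GC 6/20 = 30.0%, outside 38.4–55.0% ✗

Fails: GC content.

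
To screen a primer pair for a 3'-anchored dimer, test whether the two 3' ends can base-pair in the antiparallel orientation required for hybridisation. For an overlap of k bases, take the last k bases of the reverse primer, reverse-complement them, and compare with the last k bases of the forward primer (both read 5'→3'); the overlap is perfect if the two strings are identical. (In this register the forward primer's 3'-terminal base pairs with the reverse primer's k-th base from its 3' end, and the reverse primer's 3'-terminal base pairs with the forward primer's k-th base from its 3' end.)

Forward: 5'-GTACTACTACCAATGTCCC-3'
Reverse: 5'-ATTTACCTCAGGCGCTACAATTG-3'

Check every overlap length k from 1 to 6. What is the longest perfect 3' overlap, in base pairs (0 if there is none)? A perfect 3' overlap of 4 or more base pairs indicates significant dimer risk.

Longest perfect overlap: 1 complementary base pair; below the dimer-risk threshold (threshold 4).

Last 6 bases (5'→3') — forward …TGTCCC, reverse …CAATTG.
Reverse complement of the reverse primer's last 6 bases: CAATTG; its first k bases are the reverse complement of the reverse primer's last k bases, so a perfect k-base overlap needs the forward primer's last k bases to equal them.
Comparing (forward last k vs required): k=1: C vs C ✓; k=2: CC vs CA ✗; k=3: CCC vs CAA ✗; k=4: TCCC vs CAAT ✗; k=5: GTCCC vs CAATT ✗; k=6: TGTCCC vs CAATTG ✗.
Only k = 1 is perfect, so the longest perfect 3' overlap is 1.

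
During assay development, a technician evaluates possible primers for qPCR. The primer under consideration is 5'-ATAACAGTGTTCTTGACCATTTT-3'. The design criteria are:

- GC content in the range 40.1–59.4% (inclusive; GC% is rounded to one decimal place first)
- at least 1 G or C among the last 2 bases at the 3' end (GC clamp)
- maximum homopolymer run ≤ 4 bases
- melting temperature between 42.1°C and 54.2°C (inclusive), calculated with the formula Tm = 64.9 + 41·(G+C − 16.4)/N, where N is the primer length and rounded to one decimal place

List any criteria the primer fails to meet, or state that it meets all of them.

Base counts: A=6, T=10, G=3, C=4 (length 23).
GC content: GC 7/23 = 30.4%, outside 40.1–59.4% ✗
GC clamp: 3' end TT has 0 G/C, need ≥1 ✗
homopolymer run: longest run = 4 ✓
Tm: Tm = 64.9 + 41·(7 − 16.4)/23 = 48.1°C ✓

Fails: GC content, GC clamp.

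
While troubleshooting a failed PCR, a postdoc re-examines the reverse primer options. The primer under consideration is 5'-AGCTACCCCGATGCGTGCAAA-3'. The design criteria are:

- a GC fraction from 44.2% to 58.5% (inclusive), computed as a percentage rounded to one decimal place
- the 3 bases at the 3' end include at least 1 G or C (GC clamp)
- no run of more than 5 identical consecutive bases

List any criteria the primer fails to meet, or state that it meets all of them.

Base counts: A=6, T=3, G=5, C=7 (length 21).
GC content: GC 12/21 = 57.1% ✓
GC clamp: 3' end AAA has 0 G/C, need ≥1 ✗
homopolymer run: longest run = 4 ✓

Fails: GC clamp.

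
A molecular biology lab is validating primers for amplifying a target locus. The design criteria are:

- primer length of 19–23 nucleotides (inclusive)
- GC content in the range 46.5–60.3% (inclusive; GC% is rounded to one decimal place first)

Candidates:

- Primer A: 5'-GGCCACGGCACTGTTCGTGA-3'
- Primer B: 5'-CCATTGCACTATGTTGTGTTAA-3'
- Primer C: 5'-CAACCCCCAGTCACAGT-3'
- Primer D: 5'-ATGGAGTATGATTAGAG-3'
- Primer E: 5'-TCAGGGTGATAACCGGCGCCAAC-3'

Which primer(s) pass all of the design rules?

None of the candidates satisfy all criteria.

Primer A (20 nt, A=3 T=4 G=7 C=6): length 20 ✓; GC 13/20 = 65.0%, outside 46.5–60.3% ✗ — fails.
Primer B (22 nt, A=5 T=9 G=4 C=4): length 22 ✓; GC 8/22 = 36.4%, outside 46.5–60.3% ✗ — fails.
Primer C (17 nt, A=5 T=2 G=2 C=8): length 17, outside 19–23 ✗; GC 10/17 = 58.8% ✓ — fails.
Primer D (17 nt, A=6 T=5 G=6 C=0): length 17, outside 19–23 ✗; GC 6/17 = 35.3%, outside 46.5–60.3% ✗ — fails.
Primer E (23 nt, A=6 T=3 G=7 C=7): length 23 ✓; GC 14/23 = 60.9%, outside 46.5–60.3% ✗ — fails.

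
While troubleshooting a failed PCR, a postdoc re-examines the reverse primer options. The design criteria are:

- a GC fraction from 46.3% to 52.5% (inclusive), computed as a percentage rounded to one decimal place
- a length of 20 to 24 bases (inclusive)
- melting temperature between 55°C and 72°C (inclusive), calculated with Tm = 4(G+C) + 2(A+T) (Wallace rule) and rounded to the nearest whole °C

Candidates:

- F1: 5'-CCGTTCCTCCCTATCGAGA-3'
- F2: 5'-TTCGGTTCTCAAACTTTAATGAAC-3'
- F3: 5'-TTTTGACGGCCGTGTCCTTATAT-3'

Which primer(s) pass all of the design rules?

F1 (19 nt, A=3 T=5 G=3 C=8): GC 11/19 = 57.9%, outside 46.3–52.5% ✗; length 19, outside 20–24 ✗; Tm = 2·8 + 4·11 = 60°C ✓ — fails.
F2 (24 nt, A=7 T=9 G=3 C=5): GC 8/24 = 33.3%, outside 46.3–52.5% ✗; length 24 ✓; Tm = 2·16 + 4·8 = 64°C ✓ — fails.
F3 (23 nt, A=3 T=10 G=5 C=5): GC 10/23 = 43.5%, outside 46.3–52.5% ✗; length 23 ✓; Tm = 2·13 + 4·10 = 66°C ✓ — fails.

None of the candidates satisfy all criteria.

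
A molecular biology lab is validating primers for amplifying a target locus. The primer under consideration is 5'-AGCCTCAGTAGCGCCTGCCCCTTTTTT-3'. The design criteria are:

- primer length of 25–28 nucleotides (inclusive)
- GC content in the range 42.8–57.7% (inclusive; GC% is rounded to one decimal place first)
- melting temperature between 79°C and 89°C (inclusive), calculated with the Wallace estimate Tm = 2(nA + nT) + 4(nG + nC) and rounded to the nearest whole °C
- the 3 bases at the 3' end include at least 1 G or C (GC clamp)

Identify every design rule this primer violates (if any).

Fails: GC clamp.

Base counts: A=3, T=9, G=5, C=10 (length 27).
length: length 27 ✓
GC content: GC 15/27 = 55.6% ✓
Tm: Tm = 2·12 + 4·15 = 84°C ✓
GC clamp: 3' end TTT has 0 G/C, need ≥1 ✗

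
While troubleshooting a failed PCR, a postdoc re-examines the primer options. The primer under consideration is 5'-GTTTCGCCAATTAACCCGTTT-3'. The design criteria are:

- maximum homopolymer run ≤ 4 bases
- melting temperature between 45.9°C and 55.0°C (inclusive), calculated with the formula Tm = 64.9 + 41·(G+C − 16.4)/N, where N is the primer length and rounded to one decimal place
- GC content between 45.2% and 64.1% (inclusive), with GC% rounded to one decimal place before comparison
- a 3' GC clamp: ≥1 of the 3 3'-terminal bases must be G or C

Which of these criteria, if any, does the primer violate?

Base counts: A=4, T=8, G=3, C=6 (length 21).
homopolymer run: longest run = 3 ✓
Tm: Tm = 64.9 + 41·(9 − 16.4)/21 = 50.5°C ✓
GC content: GC 9/21 = 42.9%, outside 45.2–64.1% ✗
GC clamp: 3' end TTT has 0 G/C, need ≥1 ✗

Fails: GC content, GC clamp.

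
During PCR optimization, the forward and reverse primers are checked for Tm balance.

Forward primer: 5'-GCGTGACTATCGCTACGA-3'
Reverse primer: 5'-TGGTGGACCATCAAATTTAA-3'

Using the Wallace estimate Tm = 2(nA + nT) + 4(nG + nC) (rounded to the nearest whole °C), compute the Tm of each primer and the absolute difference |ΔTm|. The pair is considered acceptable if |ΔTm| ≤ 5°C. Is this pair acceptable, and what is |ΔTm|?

Forward: A=4 T=4 G=5 C=5 → Tm = 2·8 + 4·10 = 56°C.
Reverse: A=7 T=6 G=4 C=3 → Tm = 2·13 + 4·7 = 54°C.
|ΔTm| = |56 − 54| = 2°C, ≤ 5°C.

|ΔTm| = 2°C; the pair is acceptable.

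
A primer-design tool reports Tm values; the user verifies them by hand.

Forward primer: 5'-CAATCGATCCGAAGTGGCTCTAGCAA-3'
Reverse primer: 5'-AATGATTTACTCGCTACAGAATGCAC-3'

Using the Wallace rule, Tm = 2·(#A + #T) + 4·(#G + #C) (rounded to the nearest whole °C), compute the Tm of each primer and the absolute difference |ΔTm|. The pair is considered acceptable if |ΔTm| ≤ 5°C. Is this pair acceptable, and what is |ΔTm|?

|ΔTm| = 6°C; the pair is not acceptable.

Forward: A=8 T=5 G=6 C=7 → Tm = 2·13 + 4·13 = 78°C.
Reverse: A=9 T=7 G=4 C=6 → Tm = 2·16 + 4·10 = 72°C.
|ΔTm| = |78 − 72| = 6°C, > 5°C.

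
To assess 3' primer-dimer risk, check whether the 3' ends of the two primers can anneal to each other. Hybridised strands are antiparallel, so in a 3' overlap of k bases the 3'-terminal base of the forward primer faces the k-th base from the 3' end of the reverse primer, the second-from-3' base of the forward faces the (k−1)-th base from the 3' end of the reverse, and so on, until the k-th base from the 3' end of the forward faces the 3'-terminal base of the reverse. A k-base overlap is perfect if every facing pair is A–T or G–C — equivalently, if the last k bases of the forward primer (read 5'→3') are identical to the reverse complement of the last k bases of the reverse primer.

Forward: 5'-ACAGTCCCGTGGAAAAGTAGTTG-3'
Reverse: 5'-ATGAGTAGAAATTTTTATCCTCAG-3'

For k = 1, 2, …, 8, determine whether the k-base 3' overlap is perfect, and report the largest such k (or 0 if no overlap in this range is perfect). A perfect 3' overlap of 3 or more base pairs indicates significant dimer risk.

Last 8 bases (5'→3') — forward …AGTAGTTG, reverse …ATCCTCAG.
Reverse complement of the reverse primer's last 8 bases: CTGAGGAT; its first k bases are the reverse complement of the reverse primer's last k bases, so a perfect k-base overlap needs the forward primer's last k bases to equal them.
Comparing (forward last k vs required): k=1: G vs C ✗; k=2: TG vs CT ✗; k=3: TTG vs CTG ✗; k=4: GTTG vs CTGA ✗; k=5: AGTTG vs CTGAG ✗; k=6: TAGTTG vs CTGAGG ✗; k=7: GTAGTTG vs CTGAGGA ✗; k=8: AGTAGTTG vs CTGAGGAT ✗.
No overlap length from 1 to 8 is perfect, so the longest perfect 3' overlap is 0.

Longest perfect overlap: 0 complementary base pairs; below the dimer-risk threshold (threshold 3).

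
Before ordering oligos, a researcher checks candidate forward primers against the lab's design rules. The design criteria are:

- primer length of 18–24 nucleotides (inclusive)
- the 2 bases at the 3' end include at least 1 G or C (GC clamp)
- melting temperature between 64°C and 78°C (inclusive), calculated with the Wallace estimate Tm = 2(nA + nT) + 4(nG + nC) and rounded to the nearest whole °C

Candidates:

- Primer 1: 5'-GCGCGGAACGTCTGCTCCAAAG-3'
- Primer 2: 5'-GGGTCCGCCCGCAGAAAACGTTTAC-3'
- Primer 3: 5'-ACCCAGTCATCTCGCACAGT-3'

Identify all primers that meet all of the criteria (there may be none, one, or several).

Primer 1 only.

Primer 1 (22 nt, A=5 T=3 G=7 C=7): length 22 ✓; 3' end AG has 1 G/C ✓; Tm = 2·8 + 4·14 = 72°C ✓ — passes.
Primer 2 (25 nt, A=6 T=4 G=7 C=8): length 25, outside 18–24 ✗; 3' end AC has 1 G/C ✓; Tm = 2·10 + 4·15 = 80°C, outside 64–78°C ✗ — fails.
Primer 3 (20 nt, A=5 T=4 G=3 C=8): length 20 ✓; 3' end GT has 1 G/C ✓; Tm = 2·9 + 4·11 = 62°C, outside 64–78°C ✗ — fails.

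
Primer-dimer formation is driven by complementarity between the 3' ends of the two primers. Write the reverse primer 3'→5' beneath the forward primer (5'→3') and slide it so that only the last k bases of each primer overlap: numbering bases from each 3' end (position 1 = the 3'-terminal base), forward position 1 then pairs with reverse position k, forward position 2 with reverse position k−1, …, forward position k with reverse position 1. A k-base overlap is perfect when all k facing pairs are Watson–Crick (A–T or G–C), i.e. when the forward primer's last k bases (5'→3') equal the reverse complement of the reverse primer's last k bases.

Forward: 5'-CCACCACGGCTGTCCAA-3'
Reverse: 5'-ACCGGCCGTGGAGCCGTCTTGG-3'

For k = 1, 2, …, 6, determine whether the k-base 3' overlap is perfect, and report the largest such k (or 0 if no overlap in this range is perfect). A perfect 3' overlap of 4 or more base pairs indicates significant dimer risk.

Last 6 bases (5'→3') — forward …GTCCAA, reverse …TCTTGG.
Reverse complement of the reverse primer's last 6 bases: CCAAGA; its first k bases are the reverse complement of the reverse primer's last k bases, so a perfect k-base overlap needs the forward primer's last k bases to equal them.
Comparing (forward last k vs required): k=1: A vs C ✗; k=2: AA vs CC ✗; k=3: CAA vs CCA ✗; k=4: CCAA vs CCAA ✓; k=5: TCCAA vs CCAAG ✗; k=6: GTCCAA vs CCAAGA ✗.
Only k = 4 is perfect, so the longest perfect 3' overlap is 4.

Longest perfect overlap: 4 complementary base pairs; significant dimer risk (threshold 4).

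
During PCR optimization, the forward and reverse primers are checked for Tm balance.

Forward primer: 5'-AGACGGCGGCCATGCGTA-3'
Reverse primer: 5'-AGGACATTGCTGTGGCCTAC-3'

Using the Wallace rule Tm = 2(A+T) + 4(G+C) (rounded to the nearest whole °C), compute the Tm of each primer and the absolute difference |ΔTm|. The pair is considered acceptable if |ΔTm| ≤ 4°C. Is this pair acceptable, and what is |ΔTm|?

|ΔTm| = 2°C; the pair is acceptable.

Forward: A=4 T=2 G=7 C=5 → Tm = 2·6 + 4·12 = 60°C.
Reverse: A=4 T=5 G=6 C=5 → Tm = 2·9 + 4·11 = 62°C.
|ΔTm| = |60 − 62| = 2°C, ≤ 4°C.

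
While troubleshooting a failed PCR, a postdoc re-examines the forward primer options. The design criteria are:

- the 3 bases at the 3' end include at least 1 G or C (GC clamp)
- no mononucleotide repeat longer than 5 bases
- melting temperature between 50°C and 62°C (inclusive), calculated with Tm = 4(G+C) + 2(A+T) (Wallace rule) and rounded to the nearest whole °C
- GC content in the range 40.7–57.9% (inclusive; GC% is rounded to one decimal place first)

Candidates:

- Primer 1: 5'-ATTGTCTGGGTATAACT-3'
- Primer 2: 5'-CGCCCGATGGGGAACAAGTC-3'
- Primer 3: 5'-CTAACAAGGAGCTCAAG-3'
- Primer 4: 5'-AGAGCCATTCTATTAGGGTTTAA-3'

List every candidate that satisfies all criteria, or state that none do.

Primer 1 (17 nt, A=4 T=7 G=4 C=2): 3' end ACT has 1 G/C ✓; longest run = 3 ✓; Tm = 2·11 + 4·6 = 46°C, outside 50–62°C ✗; GC 6/17 = 35.3%, outside 40.7–57.9% ✗ — fails.
Primer 2 (20 nt, A=5 T=2 G=7 C=6): 3' end GTC has 2 G/C ✓; longest run = 4 ✓; Tm = 2·7 + 4·13 = 66°C, outside 50–62°C ✗; GC 13/20 = 65.0%, outside 40.7–57.9% ✗ — fails.
Primer 3 (17 nt, A=7 T=2 G=4 C=4): 3' end AAG has 1 G/C ✓; longest run = 2 ✓; Tm = 2·9 + 4·8 = 50°C ✓; GC 8/17 = 47.1% ✓ — passes.
Primer 4 (23 nt, A=7 T=8 G=5 C=3): 3' end TAA has 0 G/C, need ≥1 ✗; longest run = 3 ✓; Tm = 2·15 + 4·8 = 62°C ✓; GC 8/23 = 34.8%, outside 40.7–57.9% ✗ — fails.

Primer 3 only.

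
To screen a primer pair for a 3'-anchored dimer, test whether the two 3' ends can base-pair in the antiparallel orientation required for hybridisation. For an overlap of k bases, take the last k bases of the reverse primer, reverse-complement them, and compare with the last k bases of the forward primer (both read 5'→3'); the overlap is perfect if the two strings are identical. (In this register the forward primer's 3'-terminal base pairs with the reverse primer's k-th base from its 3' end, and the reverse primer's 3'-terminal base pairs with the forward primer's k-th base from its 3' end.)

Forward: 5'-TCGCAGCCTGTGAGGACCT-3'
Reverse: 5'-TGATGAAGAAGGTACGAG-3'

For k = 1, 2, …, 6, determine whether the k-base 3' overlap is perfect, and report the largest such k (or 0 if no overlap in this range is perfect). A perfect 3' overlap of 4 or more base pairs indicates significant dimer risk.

Longest perfect overlap: 2 complementary base pairs; below the dimer-risk threshold (threshold 4).

Last 6 bases (5'→3') — forward …GGACCT, reverse …TACGAG.
Reverse complement of the reverse primer's last 6 bases: CTCGTA; its first k bases are the reverse complement of the reverse primer's last k bases, so a perfect k-base overlap needs the forward primer's last k bases to equal them.
Comparing (forward last k vs required): k=1: T vs C ✗; k=2: CT vs CT ✓; k=3: CCT vs CTC ✗; k=4: ACCT vs CTCG ✗; k=5: GACCT vs CTCGT ✗; k=6: GGACCT vs CTCGTA ✗.
Only k = 2 is perfect, so the longest perfect 3' overlap is 2.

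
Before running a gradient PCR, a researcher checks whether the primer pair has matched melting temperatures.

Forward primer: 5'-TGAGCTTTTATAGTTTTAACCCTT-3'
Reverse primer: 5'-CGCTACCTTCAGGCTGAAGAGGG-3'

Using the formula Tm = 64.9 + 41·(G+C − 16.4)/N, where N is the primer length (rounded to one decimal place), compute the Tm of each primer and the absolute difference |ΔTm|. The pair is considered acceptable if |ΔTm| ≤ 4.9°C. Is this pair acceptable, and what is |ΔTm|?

Forward: G+C = 7, N = 24 → Tm = 64.9 + 41·(7 − 16.4)/24 = 48.8°C.
Reverse: G+C = 14, N = 23 → Tm = 64.9 + 41·(14 − 16.4)/23 = 60.6°C.
|ΔTm| = |48.8 − 60.6| = 11.8°C, > 4.9°C.

|ΔTm| = 11.8°C; the pair is not acceptable.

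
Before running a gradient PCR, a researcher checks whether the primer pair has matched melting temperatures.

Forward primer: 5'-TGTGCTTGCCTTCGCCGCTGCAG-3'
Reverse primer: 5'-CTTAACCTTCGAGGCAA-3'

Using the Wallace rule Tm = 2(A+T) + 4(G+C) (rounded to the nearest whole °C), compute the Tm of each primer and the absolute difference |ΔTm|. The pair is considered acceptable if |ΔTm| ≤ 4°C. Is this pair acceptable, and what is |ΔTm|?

Forward: A=1 T=7 G=7 C=8 → Tm = 2·8 + 4·15 = 76°C.
Reverse: A=5 T=4 G=3 C=5 → Tm = 2·9 + 4·8 = 50°C.
|ΔTm| = |76 − 50| = 26°C, > 4°C.

|ΔTm| = 26°C; the pair is not acceptable.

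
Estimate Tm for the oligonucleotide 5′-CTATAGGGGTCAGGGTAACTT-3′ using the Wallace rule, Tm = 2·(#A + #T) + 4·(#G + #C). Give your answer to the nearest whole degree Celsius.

Base counts: A=5, T=6, G=7, C=3 (length 21).
Tm = 2·(5+6) + 4·(7+3) = 2·11 + 4·10 = 22 + 40 = 62°C.

62°C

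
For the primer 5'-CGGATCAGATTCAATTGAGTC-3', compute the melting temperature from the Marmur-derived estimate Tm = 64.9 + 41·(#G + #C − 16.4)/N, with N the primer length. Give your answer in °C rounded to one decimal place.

50.5°C

Base counts: A=6, T=6, G=5, C=4; G+C = 9, N = 21.
Tm = 64.9 + 41·(9 − 16.4)/21 = 64.9 + -303.40/21 = 50.5°C.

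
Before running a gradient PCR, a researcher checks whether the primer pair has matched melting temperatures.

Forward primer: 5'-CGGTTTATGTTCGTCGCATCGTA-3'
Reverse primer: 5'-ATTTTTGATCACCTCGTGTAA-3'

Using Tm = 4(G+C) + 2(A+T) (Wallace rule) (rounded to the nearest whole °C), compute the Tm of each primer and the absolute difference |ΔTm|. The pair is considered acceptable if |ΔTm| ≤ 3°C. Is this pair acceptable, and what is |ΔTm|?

|ΔTm| = 12°C; the pair is not acceptable.

Forward: A=3 T=9 G=6 C=5 → Tm = 2·12 + 4·11 = 68°C.
Reverse: A=5 T=9 G=3 C=4 → Tm = 2·14 + 4·7 = 56°C.
|ΔTm| = |68 − 56| = 12°C, > 3°C.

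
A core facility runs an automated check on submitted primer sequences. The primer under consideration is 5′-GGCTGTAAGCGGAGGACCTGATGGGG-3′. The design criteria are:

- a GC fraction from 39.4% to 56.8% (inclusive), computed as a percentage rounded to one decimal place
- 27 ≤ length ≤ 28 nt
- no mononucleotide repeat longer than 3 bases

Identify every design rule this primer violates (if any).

Base counts: A=5, T=4, G=13, C=4 (length 26).
GC content: GC 17/26 = 65.4%, outside 39.4–56.8% ✗
length: length 26, outside 27–28 ✗
homopolymer run: longest run = 4, exceeds 3 ✗

Fails: GC content, length, homopolymer run.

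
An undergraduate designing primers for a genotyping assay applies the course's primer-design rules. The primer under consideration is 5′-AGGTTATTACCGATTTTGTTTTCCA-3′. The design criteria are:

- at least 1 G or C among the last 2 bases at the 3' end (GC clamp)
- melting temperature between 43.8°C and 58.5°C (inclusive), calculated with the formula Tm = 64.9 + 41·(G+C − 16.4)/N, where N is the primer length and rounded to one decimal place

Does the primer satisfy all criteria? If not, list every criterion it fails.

Base counts: A=5, T=12, G=4, C=4 (length 25).
GC clamp: 3' end CA has 1 G/C ✓
Tm: Tm = 64.9 + 41·(8 − 16.4)/25 = 51.1°C ✓

Meets all criteria.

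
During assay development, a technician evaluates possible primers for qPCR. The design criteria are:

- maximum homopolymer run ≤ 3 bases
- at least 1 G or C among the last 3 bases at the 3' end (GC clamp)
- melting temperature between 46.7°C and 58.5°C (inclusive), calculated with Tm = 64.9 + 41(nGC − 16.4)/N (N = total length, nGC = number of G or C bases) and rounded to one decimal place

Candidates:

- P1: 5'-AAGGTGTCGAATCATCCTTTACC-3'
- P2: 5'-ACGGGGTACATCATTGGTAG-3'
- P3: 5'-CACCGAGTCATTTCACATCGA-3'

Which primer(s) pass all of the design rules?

P1 and P3.

P1 (23 nt, A=6 T=7 G=4 C=6): longest run = 3 ✓; 3' end ACC has 2 G/C ✓; Tm = 64.9 + 41·(10 − 16.4)/23 = 53.5°C ✓ — passes.
P2 (20 nt, A=5 T=5 G=7 C=3): longest run = 4, exceeds 3 ✗; 3' end TAG has 1 G/C ✓; Tm = 64.9 + 41·(10 − 16.4)/20 = 51.8°C ✓ — fails.
P3 (21 nt, A=6 T=5 G=3 C=7): longest run = 3 ✓; 3' end CGA has 2 G/C ✓; Tm = 64.9 + 41·(10 − 16.4)/21 = 52.4°C ✓ — passes.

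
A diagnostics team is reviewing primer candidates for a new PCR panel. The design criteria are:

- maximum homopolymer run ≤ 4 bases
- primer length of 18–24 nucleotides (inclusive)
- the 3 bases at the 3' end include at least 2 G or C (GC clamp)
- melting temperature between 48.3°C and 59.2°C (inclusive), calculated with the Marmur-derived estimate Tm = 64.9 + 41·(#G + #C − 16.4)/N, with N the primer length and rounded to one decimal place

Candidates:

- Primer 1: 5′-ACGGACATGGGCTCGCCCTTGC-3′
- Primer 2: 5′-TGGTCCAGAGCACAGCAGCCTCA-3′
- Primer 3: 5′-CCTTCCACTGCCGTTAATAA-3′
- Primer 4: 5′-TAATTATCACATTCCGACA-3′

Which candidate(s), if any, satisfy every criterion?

None of the candidates satisfy all criteria.

Primer 1 (22 nt, A=3 T=4 G=7 C=8): longest run = 3 ✓; length 22 ✓; 3' end TGC has 2 G/C ✓; Tm = 64.9 + 41·(15 − 16.4)/22 = 62.3°C, outside 48.3–59.2°C ✗ — fails.
Primer 2 (23 nt, A=6 T=3 G=6 C=8): longest run = 2 ✓; length 23 ✓; 3' end TCA has 1 G/C, need ≥2 ✗; Tm = 64.9 + 41·(14 − 16.4)/23 = 60.6°C, outside 48.3–59.2°C ✗ — fails.
Primer 3 (20 nt, A=5 T=6 G=2 C=7): longest run = 2 ✓; length 20 ✓; 3' end TAA has 0 G/C, need ≥2 ✗; Tm = 64.9 + 41·(9 − 16.4)/20 = 49.7°C ✓ — fails.
Primer 4 (19 nt, A=7 T=6 G=1 C=5): longest run = 2 ✓; length 19 ✓; 3' end ACA has 1 G/C, need ≥2 ✗; Tm = 64.9 + 41·(6 − 16.4)/19 = 42.5°C, outside 48.3–59.2°C ✗ — fails.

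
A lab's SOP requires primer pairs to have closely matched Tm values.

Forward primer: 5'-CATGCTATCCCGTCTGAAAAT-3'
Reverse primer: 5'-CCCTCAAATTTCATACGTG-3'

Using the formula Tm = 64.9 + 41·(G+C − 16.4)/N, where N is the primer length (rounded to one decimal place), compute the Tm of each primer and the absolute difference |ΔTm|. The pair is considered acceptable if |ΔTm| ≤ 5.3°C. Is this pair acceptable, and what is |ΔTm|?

|ΔTm| = 3.7°C; the pair is acceptable.

Forward: G+C = 9, N = 21 → Tm = 64.9 + 41·(9 − 16.4)/21 = 50.5°C.
Reverse: G+C = 8, N = 19 → Tm = 64.9 + 41·(8 − 16.4)/19 = 46.8°C.
|ΔTm| = |50.5 − 46.8| = 3.7°C, ≤ 5.3°C.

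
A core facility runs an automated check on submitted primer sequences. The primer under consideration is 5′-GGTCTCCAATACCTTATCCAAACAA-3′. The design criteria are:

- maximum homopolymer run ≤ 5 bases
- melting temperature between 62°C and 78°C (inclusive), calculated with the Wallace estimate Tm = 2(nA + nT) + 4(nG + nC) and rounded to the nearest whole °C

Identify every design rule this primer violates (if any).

Base counts: A=9, T=6, G=2, C=8 (length 25).
homopolymer run: longest run = 3 ✓
Tm: Tm = 2·15 + 4·10 = 70°C ✓

Meets all criteria.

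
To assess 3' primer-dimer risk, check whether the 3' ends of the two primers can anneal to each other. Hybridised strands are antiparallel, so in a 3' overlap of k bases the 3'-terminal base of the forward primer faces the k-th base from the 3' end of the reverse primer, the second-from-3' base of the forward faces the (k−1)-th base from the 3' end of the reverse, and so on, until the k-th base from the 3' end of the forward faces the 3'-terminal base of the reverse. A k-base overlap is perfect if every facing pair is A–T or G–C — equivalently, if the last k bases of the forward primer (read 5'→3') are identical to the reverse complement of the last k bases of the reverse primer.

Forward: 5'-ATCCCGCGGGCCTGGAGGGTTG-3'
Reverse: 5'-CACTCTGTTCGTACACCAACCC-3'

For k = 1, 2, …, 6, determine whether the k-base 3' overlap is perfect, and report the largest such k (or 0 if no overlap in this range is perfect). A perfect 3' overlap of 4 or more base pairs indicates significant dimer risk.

Longest perfect overlap: 6 complementary base pairs; significant dimer risk (threshold 4).

Last 6 bases (5'→3') — forward …GGGTTG, reverse …CAACCC.
Reverse complement of the reverse primer's last 6 bases: GGGTTG; its first k bases are the reverse complement of the reverse primer's last k bases, so a perfect k-base overlap needs the forward primer's last k bases to equal them.
Comparing (forward last k vs required): k=1: G vs G ✓; k=2: TG vs GG ✗; k=3: TTG vs GGG ✗; k=4: GTTG vs GGGT ✗; k=5: GGTTG vs GGGTT ✗; k=6: GGGTTG vs GGGTTG ✓.
Perfect overlaps at k = 1, 6; the largest is 6.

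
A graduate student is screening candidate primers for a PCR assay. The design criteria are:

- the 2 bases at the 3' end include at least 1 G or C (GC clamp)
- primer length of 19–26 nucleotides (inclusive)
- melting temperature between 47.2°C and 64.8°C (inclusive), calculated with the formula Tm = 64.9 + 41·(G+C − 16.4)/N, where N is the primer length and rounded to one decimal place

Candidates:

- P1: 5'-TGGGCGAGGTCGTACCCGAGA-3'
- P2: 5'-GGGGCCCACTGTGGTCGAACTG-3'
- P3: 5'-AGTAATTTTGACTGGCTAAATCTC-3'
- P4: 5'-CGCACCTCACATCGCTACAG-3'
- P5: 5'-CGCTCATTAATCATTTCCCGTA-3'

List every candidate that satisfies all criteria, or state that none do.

P1, P2, P3 and P4.

P1 (21 nt, A=4 T=3 G=9 C=5): 3' end GA has 1 G/C ✓; length 21 ✓; Tm = 64.9 + 41·(14 − 16.4)/21 = 60.2°C ✓ — passes.
P2 (22 nt, A=3 T=4 G=9 C=6): 3' end TG has 1 G/C ✓; length 22 ✓; Tm = 64.9 + 41·(15 − 16.4)/22 = 62.3°C ✓ — passes.
P3 (24 nt, A=7 T=9 G=4 C=4): 3' end TC has 1 G/C ✓; length 24 ✓; Tm = 64.9 + 41·(8 − 16.4)/24 = 50.6°C ✓ — passes.
P4 (20 nt, A=5 T=3 G=3 C=9): 3' end AG has 1 G/C ✓; length 20 ✓; Tm = 64.9 + 41·(12 − 16.4)/20 = 55.9°C ✓ — passes.
P5 (22 nt, A=5 T=8 G=2 C=7): 3' end TA has 0 G/C, need ≥1 ✗; length 22 ✓; Tm = 64.9 + 41·(9 − 16.4)/22 = 51.1°C ✓ — fails.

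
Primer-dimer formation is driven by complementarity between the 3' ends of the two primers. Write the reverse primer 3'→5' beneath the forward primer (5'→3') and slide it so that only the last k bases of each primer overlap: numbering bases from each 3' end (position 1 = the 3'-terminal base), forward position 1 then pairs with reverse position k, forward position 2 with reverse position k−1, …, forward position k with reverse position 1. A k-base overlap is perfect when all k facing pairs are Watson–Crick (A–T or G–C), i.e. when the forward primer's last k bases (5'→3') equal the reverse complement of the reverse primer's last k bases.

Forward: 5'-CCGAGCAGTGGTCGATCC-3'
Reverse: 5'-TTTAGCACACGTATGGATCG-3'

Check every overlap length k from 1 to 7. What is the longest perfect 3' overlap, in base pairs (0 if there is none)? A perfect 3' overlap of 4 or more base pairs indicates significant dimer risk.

Last 7 bases (5'→3') — forward …TCGATCC, reverse …TGGATCG.
Reverse complement of the reverse primer's last 7 bases: CGATCCA; its first k bases are the reverse complement of the reverse primer's last k bases, so a perfect k-base overlap needs the forward primer's last k bases to equal them.
Comparing (forward last k vs required): k=1: C vs C ✓; k=2: CC vs CG ✗; k=3: TCC vs CGA ✗; k=4: ATCC vs CGAT ✗; k=5: GATCC vs CGATC ✗; k=6: CGATCC vs CGATCC ✓; k=7: TCGATCC vs CGATCCA ✗.
Perfect overlaps at k = 1, 6; the largest is 6.

Longest perfect overlap: 6 complementary base pairs; significant dimer risk (threshold 4).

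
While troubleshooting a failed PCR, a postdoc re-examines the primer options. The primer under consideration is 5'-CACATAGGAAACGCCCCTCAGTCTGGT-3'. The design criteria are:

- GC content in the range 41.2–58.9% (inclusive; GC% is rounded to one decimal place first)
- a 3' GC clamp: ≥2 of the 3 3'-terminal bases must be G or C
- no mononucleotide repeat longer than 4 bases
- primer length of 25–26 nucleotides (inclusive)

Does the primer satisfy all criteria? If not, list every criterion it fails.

Fails: length.

Base counts: A=7, T=5, G=6, C=9 (length 27).
GC content: GC 15/27 = 55.6% ✓
GC clamp: 3' end GGT has 2 G/C ✓
homopolymer run: longest run = 4 ✓
length: length 27, outside 25–26 ✗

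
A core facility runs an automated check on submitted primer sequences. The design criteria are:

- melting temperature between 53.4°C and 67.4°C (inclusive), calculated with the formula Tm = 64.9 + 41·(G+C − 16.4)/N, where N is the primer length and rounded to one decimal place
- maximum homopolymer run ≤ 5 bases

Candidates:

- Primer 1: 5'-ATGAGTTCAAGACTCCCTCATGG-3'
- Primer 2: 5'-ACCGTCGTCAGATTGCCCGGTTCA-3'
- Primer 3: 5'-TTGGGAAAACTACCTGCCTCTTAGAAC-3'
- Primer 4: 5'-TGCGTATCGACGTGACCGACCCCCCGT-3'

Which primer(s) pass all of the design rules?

Primer 1 (23 nt, A=6 T=6 G=5 C=6): Tm = 64.9 + 41·(11 − 16.4)/23 = 55.3°C ✓; longest run = 3 ✓ — passes.
Primer 2 (24 nt, A=4 T=6 G=6 C=8): Tm = 64.9 + 41·(14 − 16.4)/24 = 60.8°C ✓; longest run = 3 ✓ — passes.
Primer 3 (27 nt, A=8 T=7 G=5 C=7): Tm = 64.9 + 41·(12 − 16.4)/27 = 58.2°C ✓; longest run = 4 ✓ — passes.
Primer 4 (27 nt, A=4 T=5 G=7 C=11): Tm = 64.9 + 41·(18 − 16.4)/27 = 67.3°C ✓; longest run = 6, exceeds 5 ✗ — fails.

Primer 1, Primer 2 and Primer 3.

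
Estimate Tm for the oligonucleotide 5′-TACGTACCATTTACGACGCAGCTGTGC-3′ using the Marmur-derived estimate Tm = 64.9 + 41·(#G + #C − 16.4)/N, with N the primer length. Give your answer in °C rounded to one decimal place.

Base counts: A=6, T=7, G=6, C=8; G+C = 14, N = 27.
Tm = 64.9 + 41·(14 − 16.4)/27 = 64.9 + -98.40/27 = 61.3°C.

61.3°C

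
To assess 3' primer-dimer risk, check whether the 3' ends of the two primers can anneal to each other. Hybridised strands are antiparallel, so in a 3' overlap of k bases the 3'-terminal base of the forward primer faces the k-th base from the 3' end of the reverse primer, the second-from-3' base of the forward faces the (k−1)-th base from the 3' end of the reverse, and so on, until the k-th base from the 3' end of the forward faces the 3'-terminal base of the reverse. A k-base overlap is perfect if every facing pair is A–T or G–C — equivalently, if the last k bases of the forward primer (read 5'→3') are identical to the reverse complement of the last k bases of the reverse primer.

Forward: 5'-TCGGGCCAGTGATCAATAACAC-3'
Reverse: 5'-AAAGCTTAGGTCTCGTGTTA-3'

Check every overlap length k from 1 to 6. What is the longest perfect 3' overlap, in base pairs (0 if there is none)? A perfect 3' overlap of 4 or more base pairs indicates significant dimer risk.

Longest perfect overlap: 6 complementary base pairs; significant dimer risk (threshold 4).

Last 6 bases (5'→3') — forward …TAACAC, reverse …GTGTTA.
Reverse complement of the reverse primer's last 6 bases: TAACAC; its first k bases are the reverse complement of the reverse primer's last k bases, so a perfect k-base overlap needs the forward primer's last k bases to equal them.
Comparing (forward last k vs required): k=1: C vs T ✗; k=2: AC vs TA ✗; k=3: CAC vs TAA ✗; k=4: ACAC vs TAAC ✗; k=5: AACAC vs TAACA ✗; k=6: TAACAC vs TAACAC ✓.
Only k = 6 is perfect, so the longest perfect 3' overlap is 6.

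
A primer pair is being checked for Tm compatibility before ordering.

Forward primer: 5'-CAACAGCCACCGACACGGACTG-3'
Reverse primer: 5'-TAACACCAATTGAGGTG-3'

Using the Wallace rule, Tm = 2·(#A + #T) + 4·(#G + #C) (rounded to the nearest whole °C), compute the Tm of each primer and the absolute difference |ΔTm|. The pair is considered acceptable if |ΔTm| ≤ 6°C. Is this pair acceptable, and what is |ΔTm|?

|ΔTm| = 24°C; the pair is not acceptable.

Forward: A=7 T=1 G=5 C=9 → Tm = 2·8 + 4·14 = 72°C.
Reverse: A=6 T=4 G=4 C=3 → Tm = 2·10 + 4·7 = 48°C.
|ΔTm| = |72 − 48| = 24°C, > 6°C.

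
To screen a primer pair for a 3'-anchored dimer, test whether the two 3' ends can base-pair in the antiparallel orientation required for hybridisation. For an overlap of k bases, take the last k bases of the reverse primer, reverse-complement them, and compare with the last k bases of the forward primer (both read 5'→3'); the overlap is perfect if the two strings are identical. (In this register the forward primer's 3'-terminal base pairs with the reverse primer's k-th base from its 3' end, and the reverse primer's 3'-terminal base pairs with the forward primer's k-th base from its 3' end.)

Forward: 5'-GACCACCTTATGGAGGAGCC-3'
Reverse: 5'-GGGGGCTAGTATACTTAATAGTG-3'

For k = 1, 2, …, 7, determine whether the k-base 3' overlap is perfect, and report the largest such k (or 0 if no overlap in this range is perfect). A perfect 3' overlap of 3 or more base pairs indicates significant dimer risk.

Longest perfect overlap: 1 complementary base pair; below the dimer-risk threshold (threshold 3).

Last 7 bases (5'→3') — forward …AGGAGCC, reverse …AATAGTG.
Reverse complement of the reverse primer's last 7 bases: CACTATT; its first k bases are the reverse complement of the reverse primer's last k bases, so a perfect k-base overlap needs the forward primer's last k bases to equal them.
Comparing (forward last k vs required): k=1: C vs C ✓; k=2: CC vs CA ✗; k=3: GCC vs CAC ✗; k=4: AGCC vs CACT ✗; k=5: GAGCC vs CACTA ✗; k=6: GGAGCC vs CACTAT ✗; k=7: AGGAGCC vs CACTATT ✗.
Only k = 1 is perfect, so the longest perfect 3' overlap is 1.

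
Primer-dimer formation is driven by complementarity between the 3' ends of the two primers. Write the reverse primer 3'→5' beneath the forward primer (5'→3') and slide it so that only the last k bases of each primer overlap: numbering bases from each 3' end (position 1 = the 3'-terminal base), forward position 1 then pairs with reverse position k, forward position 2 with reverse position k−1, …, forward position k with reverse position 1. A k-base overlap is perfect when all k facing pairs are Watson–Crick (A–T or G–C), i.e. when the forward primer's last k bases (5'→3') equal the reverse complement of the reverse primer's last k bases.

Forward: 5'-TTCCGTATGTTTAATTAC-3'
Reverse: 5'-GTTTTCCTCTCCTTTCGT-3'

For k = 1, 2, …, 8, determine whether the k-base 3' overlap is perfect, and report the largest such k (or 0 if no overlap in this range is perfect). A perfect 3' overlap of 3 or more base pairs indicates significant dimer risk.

Longest perfect overlap: 2 complementary base pairs; below the dimer-risk threshold (threshold 3).

Last 8 bases (5'→3') — forward …TTAATTAC, reverse …CCTTTCGT.
Reverse complement of the reverse primer's last 8 bases: ACGAAAGG; its first k bases are the reverse complement of the reverse primer's last k bases, so a perfect k-base overlap needs the forward primer's last k bases to equal them.
Comparing (forward last k vs required): k=1: C vs A ✗; k=2: AC vs AC ✓; k=3: TAC vs ACG ✗; k=4: TTAC vs ACGA ✗; k=5: ATTAC vs ACGAA ✗; k=6: AATTAC vs ACGAAA ✗; k=7: TAATTAC vs ACGAAAG ✗; k=8: TTAATTAC vs ACGAAAGG ✗.
Only k = 2 is perfect, so the longest perfect 3' overlap is 2.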